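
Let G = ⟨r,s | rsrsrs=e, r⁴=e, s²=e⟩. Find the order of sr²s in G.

Compute successive powers until reaching e:
  (sr²s)¹ = sr²s, (sr²s)² = e.
The smallest positive k with (sr²s)ᵏ = e is 2.

Answer: 2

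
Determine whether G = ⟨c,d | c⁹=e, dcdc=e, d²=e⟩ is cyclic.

Every cyclic group is abelian. But c·d = cd while d·c = c⁸d, so c·d ≠ d·c and G is not abelian. Hence G is not cyclic.

Answer: No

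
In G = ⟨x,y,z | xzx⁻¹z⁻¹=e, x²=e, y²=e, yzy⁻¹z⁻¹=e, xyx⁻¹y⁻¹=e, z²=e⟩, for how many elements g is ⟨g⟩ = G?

⟨g⟩ = G would require ord(g) = |G| = 8, but the maximum element order in G is 2 < 8. So G is not cyclic and no single element generates it: the count is 0.

Answer: 0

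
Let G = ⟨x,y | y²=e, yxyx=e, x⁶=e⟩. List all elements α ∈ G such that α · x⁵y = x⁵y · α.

⟨x⁵y⟩ ⊆ C_G(x⁵y) since powers of x⁵y commute with x⁵y; so |C_G(x⁵y)| ≥ |⟨x⁵y⟩| = 2.
By orbit–stabilizer, |C_G(x⁵y)| = |G| / |conj. class of x⁵y| = 12 / 3 = 4.
The 4 elements commuting with x⁵y are {e, x³, x⁵y, x²y}.

Answer: {e, x³, x⁵y, x²y}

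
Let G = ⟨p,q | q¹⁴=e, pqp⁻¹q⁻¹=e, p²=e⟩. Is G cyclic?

|G| = 28, but the maximum element order in G is 14 < 28. No single element generates all of G, so G is not cyclic.

Answer: No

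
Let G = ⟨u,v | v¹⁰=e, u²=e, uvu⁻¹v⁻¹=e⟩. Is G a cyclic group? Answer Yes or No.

|G| = 20, but the maximum element order in G is 10 < 20. No single element generates all of G, so G is not cyclic.

Answer: No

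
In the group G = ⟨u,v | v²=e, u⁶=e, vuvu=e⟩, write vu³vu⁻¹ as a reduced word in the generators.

Multiply left to right, reducing at each step:
  v · u³ = u³v
  (u³v) · v = u³
  (u³) · u⁻¹ = u²

Answer: u²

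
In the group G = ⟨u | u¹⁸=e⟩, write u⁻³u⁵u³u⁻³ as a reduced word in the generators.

Multiply left to right, reducing at each step:
  (u¹⁵) · u⁵ = u²
  (u²) · u³ = u⁵
  (u⁵) · u⁻³ = u²

Answer: u²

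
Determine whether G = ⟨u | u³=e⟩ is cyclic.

|G| = 3. The element u has order 3 (its powers give 3 distinct elements), so ⟨u⟩ = G and G is cyclic.

Answer: Yes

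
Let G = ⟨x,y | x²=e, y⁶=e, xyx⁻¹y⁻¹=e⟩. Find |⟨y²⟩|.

|⟨y²⟩| equals the order of y². Compute successive powers until reaching e:
  (y²)¹ = y², (y²)² = y⁴, (y²)³ = e.
The smallest positive k with (y²)ᵏ = e is 3, so |⟨y²⟩| = 3.

Answer: 3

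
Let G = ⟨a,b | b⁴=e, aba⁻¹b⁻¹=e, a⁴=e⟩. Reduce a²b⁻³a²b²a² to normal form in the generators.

Multiply left to right, reducing at each step:
  (a²) · b⁻³ = a²b
  (a²b) · a² = b
  b · b² = b³
  (b³) · a² = a²b³

Answer: a²b³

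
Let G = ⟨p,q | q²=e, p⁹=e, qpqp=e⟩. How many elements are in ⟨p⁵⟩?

|⟨p⁵⟩| equals the order of p⁵. Compute successive powers until reaching e:
  (p⁵)¹ = p⁵, (p⁵)² = p, (p⁵)³ = p⁶, (p⁵)⁴ = p², (p⁵)⁵ = p⁷, (p⁵)⁶ = p³, (p⁵)⁷ = p⁸, (p⁵)⁸ = p⁴, (p⁵)⁹ = e.
The smallest positive k with (p⁵)ᵏ = e is 9, so |⟨p⁵⟩| = 9.

Answer: 9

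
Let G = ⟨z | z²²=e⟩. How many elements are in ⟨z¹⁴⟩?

|⟨z¹⁴⟩| equals the order of z¹⁴. Compute successive powers until reaching e:
  (z¹⁴)¹ = z¹⁴, (z¹⁴)² = z⁶, (z¹⁴)³ = z²⁰, (z¹⁴)⁴ = z¹², (z¹⁴)⁵ = z⁴, (z¹⁴)⁶ = z¹⁸, (z¹⁴)⁷ = z¹⁰, (z¹⁴)⁸ = z², (z¹⁴)⁹ = z¹⁶, (z¹⁴)¹⁰ = z⁸, (z¹⁴)¹¹ = e.
The smallest positive k with (z¹⁴)ᵏ = e is 11, so |⟨z¹⁴⟩| = 11.

Answer: 11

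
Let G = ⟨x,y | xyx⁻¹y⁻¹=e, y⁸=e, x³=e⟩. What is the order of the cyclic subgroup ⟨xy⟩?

|⟨xy⟩| equals the order of xy. Compute successive powers until reaching e:
  (xy)¹ = xy, (xy)² = x²y², (xy)³ = y³, (xy)⁴ = xy⁴, (xy)⁵ = x²y⁵, (xy)⁶ = y⁶, (xy)⁷ = xy⁷, (xy)⁸ = x², (xy)⁹ = y, (xy)¹⁰ = xy², (xy)¹¹ = x²y³, (xy)¹² = y⁴, (xy)¹³ = xy⁵, (xy)¹⁴ = x²y⁶, (xy)¹⁵ = y⁷, (xy)¹⁶ = x, (xy)¹⁷ = x²y, (xy)¹⁸ = y², (xy)¹⁹ = xy³, (xy)²⁰ = x²y⁴, (xy)²¹ = y⁵, (xy)²² = xy⁶, (xy)²³ = x²y⁷, (xy)²⁴ = e.
The smallest positive k with (xy)ᵏ = e is 24, so |⟨xy⟩| = 24.

Answer: 24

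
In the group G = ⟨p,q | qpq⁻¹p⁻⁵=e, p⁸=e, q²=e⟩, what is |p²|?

Compute successive powers until reaching e:
  (p²)¹ = p², (p²)² = p⁴, (p²)³ = p⁶, (p²)⁴ = e.
The smallest positive k with (p²)ᵏ = e is 4.

Answer: 4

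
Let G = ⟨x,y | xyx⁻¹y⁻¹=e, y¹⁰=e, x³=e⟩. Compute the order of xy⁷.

Compute successive powers until reaching e:
  (xy⁷)¹ = xy⁷, (xy⁷)² = x²y⁴, (xy⁷)³ = y, (xy⁷)⁴ = xy⁸, (xy⁷)⁵ = x²y⁵, (xy⁷)⁶ = y², (xy⁷)⁷ = xy⁹, (xy⁷)⁸ = x²y⁶, (xy⁷)⁹ = y³, (xy⁷)¹⁰ = x, (xy⁷)¹¹ = x²y⁷, (xy⁷)¹² = y⁴, (xy⁷)¹³ = xy, (xy⁷)¹⁴ = x²y⁸, (xy⁷)¹⁵ = y⁵, (xy⁷)¹⁶ = xy², (xy⁷)¹⁷ = x²y⁹, (xy⁷)¹⁸ = y⁶, (xy⁷)¹⁹ = xy³, (xy⁷)²⁰ = x², (xy⁷)²¹ = y⁷, (xy⁷)²² = xy⁴, (xy⁷)²³ = x²y, (xy⁷)²⁴ = y⁸, (xy⁷)²⁵ = xy⁵, (xy⁷)²⁶ = x²y², (xy⁷)²⁷ = y⁹, (xy⁷)²⁸ = xy⁶, (xy⁷)²⁹ = x²y³, (xy⁷)³⁰ = e.
The smallest positive k with (xy⁷)ᵏ = e is 30.

Answer: 30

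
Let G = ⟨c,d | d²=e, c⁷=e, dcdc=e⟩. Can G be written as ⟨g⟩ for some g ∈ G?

Every cyclic group is abelian. But c·d = cd while d·c = c⁶d, so c·d ≠ d·c and G is not abelian. Hence G is not cyclic.

Answer: No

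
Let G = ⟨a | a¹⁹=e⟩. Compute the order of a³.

Compute successive powers until reaching e:
  (a³)¹ = a³, (a³)² = a⁶, (a³)³ = a⁹, (a³)⁴ = a¹², (a³)⁵ = a¹⁵, (a³)⁶ = a¹⁸, (a³)⁷ = a², (a³)⁸ = a⁵, (a³)⁹ = a⁸, (a³)¹⁰ = a¹¹, (a³)¹¹ = a¹⁴, (a³)¹² = a¹⁷, (a³)¹³ = a, (a³)¹⁴ = a⁴, (a³)¹⁵ = a⁷, (a³)¹⁶ = a¹⁰, (a³)¹⁷ = a¹³, (a³)¹⁸ = a¹⁶, (a³)¹⁹ = e.
The smallest positive k with (a³)ᵏ = e is 19.

Answer: 19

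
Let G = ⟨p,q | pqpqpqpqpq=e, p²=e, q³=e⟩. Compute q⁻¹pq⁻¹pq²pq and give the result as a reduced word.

Multiply left to right, reducing at each step:
  (q²) · p = q²p
  (q²p) · q⁻¹ = q²pq²
  (q²pq²) · p = q²pq²p
  (q²pq²p) · q² = pqpqp
  (pqpqp) · p = pqpq
  (pqpq) · q = pqpq²

Answer: pqpq²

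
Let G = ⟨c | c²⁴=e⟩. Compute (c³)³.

Compute successive powers of (c³), reducing at each step:
  (c³)²: (c³) · c³ = c⁶
  (c³)³: (c⁶) · c³ = c⁹

Answer: c⁹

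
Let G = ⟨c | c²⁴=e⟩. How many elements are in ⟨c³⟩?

|⟨c³⟩| equals the order of c³. Compute successive powers until reaching e:
  (c³)¹ = c³, (c³)² = c⁶, (c³)³ = c⁹, (c³)⁴ = c¹², (c³)⁵ = c¹⁵, (c³)⁶ = c¹⁸, (c³)⁷ = c²¹, (c³)⁸ = e.
The smallest positive k with (c³)ᵏ = e is 8, so |⟨c³⟩| = 8.

Answer: 8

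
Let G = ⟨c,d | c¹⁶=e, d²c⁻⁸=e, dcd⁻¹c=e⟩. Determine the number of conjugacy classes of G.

The conjugacy classes (representative and size) are:
  [e] (size 1), [c] (size 2), [c¹⁴] (size 2), [c¹³] (size 2), [c¹²] (size 2), [c⁵] (size 2), [c¹⁰] (size 2), [c⁷] (size 2), [c⁸] (size 1), [d⁻¹] (size 8), [c⁷d⁻¹] (size 8).
Class equation: 1 + 2 + 2 + 2 + 2 + 2 + 2 + 2 + 1 + 8 + 8 = 32 = |G|. So G has 11 conjugacy classes.

Answer: 11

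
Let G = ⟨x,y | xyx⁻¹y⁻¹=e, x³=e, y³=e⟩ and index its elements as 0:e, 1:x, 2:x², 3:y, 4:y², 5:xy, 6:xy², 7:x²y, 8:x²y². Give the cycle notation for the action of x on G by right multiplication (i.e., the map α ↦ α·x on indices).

(0 1 2)(3 5 7)(4 6 8)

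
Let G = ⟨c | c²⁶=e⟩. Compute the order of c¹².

Compute successive powers until reaching e:
  (c¹²)¹ = c¹², (c¹²)² = c²⁴, (c¹²)³ = c¹⁰, (c¹²)⁴ = c²², (c¹²)⁵ = c⁸, (c¹²)⁶ = c²⁰, (c¹²)⁷ = c⁶, (c¹²)⁸ = c¹⁸, (c¹²)⁹ = c⁴, (c¹²)¹⁰ = c¹⁶, (c¹²)¹¹ = c², (c¹²)¹² = c¹⁴, (c¹²)¹³ = e.
The smallest positive k with (c¹²)ᵏ = e is 13.

Answer: 13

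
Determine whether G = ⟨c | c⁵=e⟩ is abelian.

G has a single generator, so G is cyclic and hence abelian.

Answer: Yes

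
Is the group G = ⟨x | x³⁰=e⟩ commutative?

G has a single generator, so G is cyclic and hence abelian.

Answer: Yes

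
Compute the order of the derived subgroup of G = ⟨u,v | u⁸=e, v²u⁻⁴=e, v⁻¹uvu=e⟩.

G' = [G, G] is generated by all commutators. The generator-pair commutators are: [u, v] = u².
The subgroup they normally generate is {e, u², u⁴, u⁶}, of order 4.
Check: |G/G'| = 16/4 = 4 is the order of the abelianisation.

Answer: 4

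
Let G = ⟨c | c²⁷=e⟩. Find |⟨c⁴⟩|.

|⟨c⁴⟩| equals the order of c⁴. Compute successive powers until reaching e:
  (c⁴)¹ = c⁴, (c⁴)² = c⁸, (c⁴)³ = c¹², (c⁴)⁴ = c¹⁶, (c⁴)⁵ = c²⁰, (c⁴)⁶ = c²⁴, (c⁴)⁷ = c, (c⁴)⁸ = c⁵, (c⁴)⁹ = c⁹, (c⁴)¹⁰ = c¹³, (c⁴)¹¹ = c¹⁷, (c⁴)¹² = c²¹, (c⁴)¹³ = c²⁵, (c⁴)¹⁴ = c², (c⁴)¹⁵ = c⁶, (c⁴)¹⁶ = c¹⁰, (c⁴)¹⁷ = c¹⁴, (c⁴)¹⁸ = c¹⁸, (c⁴)¹⁹ = c²², (c⁴)²⁰ = c²⁶, (c⁴)²¹ = c³, (c⁴)²² = c⁷, (c⁴)²³ = c¹¹, (c⁴)²⁴ = c¹⁵, (c⁴)²⁵ = c¹⁹, (c⁴)²⁶ = c²³, (c⁴)²⁷ = e.
The smallest positive k with (c⁴)ᵏ = e is 27, so |⟨c⁴⟩| = 27.

Answer: 27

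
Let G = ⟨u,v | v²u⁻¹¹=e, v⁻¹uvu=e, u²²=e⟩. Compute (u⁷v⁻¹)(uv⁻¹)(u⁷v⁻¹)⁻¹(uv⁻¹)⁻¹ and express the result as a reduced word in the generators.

[(u⁷v⁻¹), (uv⁻¹)] = (u⁷v⁻¹)·(uv⁻¹)·(u⁷v⁻¹)⁻¹·(uv⁻¹)⁻¹.
  (u⁷v⁻¹) · (uv⁻¹) = u¹⁷
  (u¹⁷) · (u⁷v) = u²v
  (u²v) · (uv) = u¹²

Answer: u¹²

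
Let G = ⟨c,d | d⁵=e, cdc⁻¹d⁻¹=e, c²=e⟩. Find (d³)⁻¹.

The order of (d³) is 5 (smallest k with (d³)ᵏ = e), so (d³)⁻¹ = (d³)⁴ = d².
Check: (d³) · (d²) → (d³) · d² = e, giving e as required.

Answer: d²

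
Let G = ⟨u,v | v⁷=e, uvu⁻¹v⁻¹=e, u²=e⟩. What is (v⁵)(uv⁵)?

Compute (v⁵) · (uv⁵) by multiplying left to right and reducing via the relations at each step:
  (v⁵) · u = uv⁵
  (uv⁵) · v⁵ = uv³

Answer: uv³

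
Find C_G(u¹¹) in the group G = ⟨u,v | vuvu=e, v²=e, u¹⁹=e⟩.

⟨u¹¹⟩ ⊆ C_G(u¹¹) since powers of u¹¹ commute with u¹¹; so |C_G(u¹¹)| ≥ |⟨u¹¹⟩| = 19.
By orbit–stabilizer, |C_G(u¹¹)| = |G| / |conj. class of u¹¹| = 38 / 2 = 19.
The 19 elements commuting with u¹¹ are {e, u, u², u³, u⁴, u⁵, u⁶, u⁷, u⁸, u⁹, u¹⁰, u¹¹, u¹², u¹³, u¹⁴, u¹⁵, u¹⁶, u¹⁷, u¹⁸}.

Answer: {e, u, u², u³, u⁴, u⁵, u⁶, u⁷, u⁸, u⁹, u¹⁰, u¹¹, u¹², u¹³, u¹⁴, u¹⁵, u¹⁶, u¹⁷, u¹⁸}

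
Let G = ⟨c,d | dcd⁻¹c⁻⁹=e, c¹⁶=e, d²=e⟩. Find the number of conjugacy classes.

The conjugacy classes (representative and size) are:
  [e] (size 1), [c⁹] (size 2), [c²] (size 1), [c³] (size 2), [c⁴] (size 1), [c¹³] (size 2), [c⁶] (size 1), [c¹⁵] (size 2), [c⁸] (size 1), [c¹⁰] (size 1), [c¹²] (size 1), [c¹⁴] (size 1), [d] (size 2), [cd] (size 2), [c²d] (size 2), [c¹¹d] (size 2), [c⁴d] (size 2), [c¹³d] (size 2), [c¹⁴d] (size 2), [c¹⁵d] (size 2).
Class equation: 1 + 2 + 1 + 2 + 1 + 2 + 1 + 2 + 1 + 1 + 1 + 1 + 2 + 2 + 2 + 2 + 2 + 2 + 2 + 2 = 32 = |G|. So G has 20 conjugacy classes.

Answer: 20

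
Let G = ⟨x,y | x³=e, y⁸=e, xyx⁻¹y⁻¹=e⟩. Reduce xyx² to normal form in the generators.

Multiply left to right, reducing at each step:
  x · y = xy
  (xy) · x² = y

Answer: y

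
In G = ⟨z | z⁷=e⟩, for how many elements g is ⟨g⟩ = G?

G is cyclic of order 7. An element generates G iff its order is 7, and a cyclic group of order 7 has exactly φ(7) = 6 such elements.

Answer: 6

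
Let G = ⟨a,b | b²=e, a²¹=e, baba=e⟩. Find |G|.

Enumerate words in the generators, reducing via the relations: the distinct elements are
  {a, b, e, ab, a², a³, a⁴, a⁵, a⁶, a⁷, a⁸, a⁹, a²b, a²⁰, a³b, a¹², a¹³, a¹¹, a¹⁰, a¹⁴, a¹⁵, a¹⁶, a¹⁷, a¹⁸, a¹⁹, a⁴b, a⁵b, a⁶b, a⁷b, a⁸b, a⁹b, a²⁰b, a¹²b, a¹³b, a¹¹b, a¹⁰b, a¹⁴b, a¹⁵b, a¹⁶b, a¹⁷b, a¹⁸b, a¹⁹b}.
No further products give new elements, so |G| = 42.

Answer: 42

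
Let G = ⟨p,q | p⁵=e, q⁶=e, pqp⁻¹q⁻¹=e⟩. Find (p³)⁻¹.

The order of (p³) is 5 (smallest k with (p³)ᵏ = e), so (p³)⁻¹ = (p³)⁴ = p².
Check: (p³) · (p²) → (p³) · p² = e, giving e as required.

Answer: p²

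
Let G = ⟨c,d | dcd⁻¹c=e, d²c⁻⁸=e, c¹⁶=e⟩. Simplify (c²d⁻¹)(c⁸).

Compute (c²d⁻¹) · (c⁸) by multiplying left to right and reducing via the relations at each step:
  (c²d⁻¹) · c⁸ = c²d

Answer: c²d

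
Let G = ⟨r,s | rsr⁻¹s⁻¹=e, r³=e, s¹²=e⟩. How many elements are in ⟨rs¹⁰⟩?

|⟨rs¹⁰⟩| equals the order of rs¹⁰. Compute successive powers until reaching e:
  (rs¹⁰)¹ = rs¹⁰, (rs¹⁰)² = r²s⁸, (rs¹⁰)³ = s⁶, (rs¹⁰)⁴ = rs⁴, (rs¹⁰)⁵ = r²s², (rs¹⁰)⁶ = e.
The smallest positive k with (rs¹⁰)ᵏ = e is 6, so |⟨rs¹⁰⟩| = 6.

Answer: 6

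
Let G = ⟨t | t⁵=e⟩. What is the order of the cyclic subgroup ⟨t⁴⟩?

|⟨t⁴⟩| equals the order of t⁴. Compute successive powers until reaching e:
  (t⁴)¹ = t⁴, (t⁴)² = t³, (t⁴)³ = t², (t⁴)⁴ = t, (t⁴)⁵ = e.
The smallest positive k with (t⁴)ᵏ = e is 5, so |⟨t⁴⟩| = 5.

Answer: 5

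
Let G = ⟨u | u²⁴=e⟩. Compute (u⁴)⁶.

Compute successive powers of (u⁴), reducing at each step:
  (u⁴)²: (u⁴) · u⁴ = u⁸
  (u⁴)³: (u⁸) · u⁴ = u¹²
  (u⁴)⁴: (u¹²) · u⁴ = u¹⁶
  (u⁴)⁵: (u¹⁶) · u⁴ = u²⁰
  (u⁴)⁶: (u²⁰) · u⁴ = e

Answer: e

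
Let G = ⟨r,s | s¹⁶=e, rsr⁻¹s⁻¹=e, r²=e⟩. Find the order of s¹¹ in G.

Compute successive powers until reaching e:
  (s¹¹)¹ = s¹¹, (s¹¹)² = s⁶, (s¹¹)³ = s, (s¹¹)⁴ = s¹², (s¹¹)⁵ = s⁷, (s¹¹)⁶ = s², (s¹¹)⁷ = s¹³, (s¹¹)⁸ = s⁸, (s¹¹)⁹ = s³, (s¹¹)¹⁰ = s¹⁴, (s¹¹)¹¹ = s⁹, (s¹¹)¹² = s⁴, (s¹¹)¹³ = s¹⁵, (s¹¹)¹⁴ = s¹⁰, (s¹¹)¹⁵ = s⁵, (s¹¹)¹⁶ = e.
The smallest positive k with (s¹¹)ᵏ = e is 16.

Answer: 16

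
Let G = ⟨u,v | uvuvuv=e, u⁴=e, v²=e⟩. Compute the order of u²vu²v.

Compute successive powers until reaching e:
  (u²vu²v)¹ = u²vu²v, (u²vu²v)² = e.
The smallest positive k with (u²vu²v)ᵏ = e is 2.

Answer: 2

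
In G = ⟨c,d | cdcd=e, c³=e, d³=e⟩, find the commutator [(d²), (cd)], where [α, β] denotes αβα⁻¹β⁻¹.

[(d²), (cd)] = (d²)·(cd)·(d²)⁻¹·(cd)⁻¹.
  (d²) · (cd) = dc²
  (dc²) · d = cd²c
  (cd²c) · (cd) = c²d²

Answer: c²d²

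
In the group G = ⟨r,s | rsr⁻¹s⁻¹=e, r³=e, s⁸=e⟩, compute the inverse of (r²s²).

The order of (r²s²) is 12 (smallest k with (r²s²)ᵏ = e), so (r²s²)⁻¹ = (r²s²)¹¹ = rs⁶.
Check: (r²s²) · (rs⁶) → (r²s²) · r = s²;   (s²) · s⁶ = e, giving e as required.

Answer: rs⁶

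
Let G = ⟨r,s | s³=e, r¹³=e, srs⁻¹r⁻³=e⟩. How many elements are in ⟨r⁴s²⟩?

|⟨r⁴s²⟩| equals the order of r⁴s². Compute successive powers until reaching e:
  (r⁴s²)¹ = r⁴s², (r⁴s²)² = rs, (r⁴s²)³ = e.
The smallest positive k with (r⁴s²)ᵏ = e is 3, so |⟨r⁴s²⟩| = 3.

Answer: 3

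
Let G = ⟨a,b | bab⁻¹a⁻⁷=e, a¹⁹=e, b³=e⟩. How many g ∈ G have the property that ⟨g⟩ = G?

⟨g⟩ = G would require ord(g) = |G| = 57, but the maximum element order in G is 19 < 57. So G is not cyclic and no single element generates it: the count is 0.

Answer: 0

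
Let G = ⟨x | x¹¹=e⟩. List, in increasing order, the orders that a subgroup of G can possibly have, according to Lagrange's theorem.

|G| = 11 = 11. By Lagrange's theorem the order of any subgroup divides 11; the divisors of 11 are 1, 11.

Answer: 1, 11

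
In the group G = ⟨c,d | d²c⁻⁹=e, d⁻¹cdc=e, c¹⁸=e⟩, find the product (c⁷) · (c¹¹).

Compute (c⁷) · (c¹¹) by multiplying left to right and reducing via the relations at each step:
  (c⁷) · c¹¹ = e

Answer: e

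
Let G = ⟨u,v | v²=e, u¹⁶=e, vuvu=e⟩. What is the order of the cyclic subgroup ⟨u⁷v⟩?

|⟨u⁷v⟩| equals the order of u⁷v. Compute successive powers until reaching e:
  (u⁷v)¹ = u⁷v, (u⁷v)² = e.
The smallest positive k with (u⁷v)ᵏ = e is 2, so |⟨u⁷v⟩| = 2.

Answer: 2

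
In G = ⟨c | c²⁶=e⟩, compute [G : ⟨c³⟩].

First find ord(c³) by computing successive powers:
  (c³)¹ = c³, (c³)² = c⁶, (c³)³ = c⁹, (c³)⁴ = c¹², (c³)⁵ = c¹⁵, (c³)⁶ = c¹⁸, (c³)⁷ = c²¹, (c³)⁸ = c²⁴, (c³)⁹ = c, (c³)¹⁰ = c⁴, (c³)¹¹ = c⁷, (c³)¹² = c¹⁰, (c³)¹³ = c¹³, (c³)¹⁴ = c¹⁶, (c³)¹⁵ = c¹⁹, (c³)¹⁶ = c²², (c³)¹⁷ = c²⁵, (c³)¹⁸ = c², (c³)¹⁹ = c⁵, (c³)²⁰ = c⁸, (c³)²¹ = c¹¹, (c³)²² = c¹⁴, (c³)²³ = c¹⁷, (c³)²⁴ = c²⁰, (c³)²⁵ = c²³, (c³)²⁶ = e.
So |⟨c³⟩| = ord(c³) = 26. With |G| = 26, by Lagrange [G : ⟨c³⟩] = 26/26 = 1.

Answer: 1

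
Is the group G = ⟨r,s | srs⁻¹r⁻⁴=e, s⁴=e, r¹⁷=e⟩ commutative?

r·s = rs but s·r = r⁴s, so r·s ≠ s·r and G is not abelian.

Answer: No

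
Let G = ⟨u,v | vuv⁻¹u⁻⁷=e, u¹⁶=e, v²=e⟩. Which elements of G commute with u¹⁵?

⟨u¹⁵⟩ ⊆ C_G(u¹⁵) since powers of u¹⁵ commute with u¹⁵; so |C_G(u¹⁵)| ≥ |⟨u¹⁵⟩| = 16.
By orbit–stabilizer, |C_G(u¹⁵)| = |G| / |conj. class of u¹⁵| = 32 / 2 = 16.
The 16 elements commuting with u¹⁵ are {e, u, u², u³, u⁴, u⁵, u⁶, u⁷, u⁸, u⁹, u¹⁰, u¹¹, u¹², u¹³, u¹⁴, u¹⁵}.

Answer: {e, u, u², u³, u⁴, u⁵, u⁶, u⁷, u⁸, u⁹, u¹⁰, u¹¹, u¹², u¹³, u¹⁴, u¹⁵}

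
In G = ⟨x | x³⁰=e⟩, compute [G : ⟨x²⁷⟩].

First find ord(x²⁷) by computing successive powers:
  (x²⁷)¹ = x²⁷, (x²⁷)² = x²⁴, (x²⁷)³ = x²¹, (x²⁷)⁴ = x¹⁸, (x²⁷)⁵ = x¹⁵, (x²⁷)⁶ = x¹², (x²⁷)⁷ = x⁹, (x²⁷)⁸ = x⁶, (x²⁷)⁹ = x³, (x²⁷)¹⁰ = e.
So |⟨x²⁷⟩| = ord(x²⁷) = 10. With |G| = 30, by Lagrange [G : ⟨x²⁷⟩] = 30/10 = 3.

Answer: 3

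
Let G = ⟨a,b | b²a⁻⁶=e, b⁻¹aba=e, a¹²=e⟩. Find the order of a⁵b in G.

Compute successive powers until reaching e:
  (a⁵b)¹ = a⁵b, (a⁵b)² = a⁶, (a⁵b)³ = a⁵b⁻¹, (a⁵b)⁴ = e.
The smallest positive k with (a⁵b)ᵏ = e is 4.

Answer: 4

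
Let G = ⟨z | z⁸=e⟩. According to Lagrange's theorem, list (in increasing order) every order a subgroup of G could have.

|G| = 8 = 2³. By Lagrange's theorem the order of any subgroup divides 8; the divisors of 8 are 1, 2, 4, 8.

Answer: 1, 2, 4, 8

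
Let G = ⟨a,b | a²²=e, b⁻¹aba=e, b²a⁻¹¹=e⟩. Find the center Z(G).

An element z ∈ Z(G) iff z commutes with every generator.
For example a¹¹ is central: (a¹¹)·a = a¹² = a·(a¹¹); (a¹¹)·b = b⁻¹ = b·(a¹¹).
Whereas a ∉ Z(G) since a·b = ab ≠ a¹⁰b⁻¹ = b·a.
Checking each of the 44 elements this way gives Z(G) = {e, a¹¹}, of order 2.

Answer: {e, a¹¹}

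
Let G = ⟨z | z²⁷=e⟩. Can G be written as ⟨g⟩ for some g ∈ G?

|G| = 27. The element z has order 27 (its powers give 27 distinct elements), so ⟨z⟩ = G and G is cyclic.

Answer: Yes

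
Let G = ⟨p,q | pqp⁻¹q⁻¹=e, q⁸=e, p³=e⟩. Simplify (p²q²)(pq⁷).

Compute (p²q²) · (pq⁷) by multiplying left to right and reducing via the relations at each step:
  (p²q²) · p = q²
  (q²) · q⁷ = q

Answer: q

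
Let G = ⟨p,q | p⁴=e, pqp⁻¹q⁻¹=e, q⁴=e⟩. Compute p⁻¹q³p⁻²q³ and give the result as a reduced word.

Multiply left to right, reducing at each step:
  (p³) · q³ = p³q³
  (p³q³) · p⁻² = pq³
  (pq³) · q³ = pq²

Answer: pq²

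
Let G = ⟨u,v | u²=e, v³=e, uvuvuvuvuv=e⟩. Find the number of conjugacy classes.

The conjugacy classes (representative and size) are:
  [e] (size 1), [uvuv²uvuv²u] (size 15), [vuvuv²u] (size 20), [uv²uv²u] (size 12), [v²uvuv²] (size 12).
Class equation: 1 + 15 + 20 + 12 + 12 = 60 = |G|. So G has 5 conjugacy classes.

Answer: 5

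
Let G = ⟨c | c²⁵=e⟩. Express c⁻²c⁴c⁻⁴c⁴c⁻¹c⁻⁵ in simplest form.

Multiply left to right, reducing at each step:
  (c²³) · c⁴ = c²
  (c²) · c⁻⁴ = c²³
  (c²³) · c⁴ = c²
  (c²) · c⁻¹ = c
  c · c⁻⁵ = c²¹

Answer: c²¹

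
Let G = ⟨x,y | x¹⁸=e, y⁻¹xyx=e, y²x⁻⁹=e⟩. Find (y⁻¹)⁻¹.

The order of (y⁻¹) is 4 (smallest k with (y⁻¹)ᵏ = e), so (y⁻¹)⁻¹ = (y⁻¹)³ = y.
Check: (y⁻¹) · y → (y⁻¹) · y = e, giving e as required.

Answer: y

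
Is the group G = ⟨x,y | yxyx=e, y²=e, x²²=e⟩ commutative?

x·y = xy but y·x = x²¹y, so x·y ≠ y·x and G is not abelian.

Answer: No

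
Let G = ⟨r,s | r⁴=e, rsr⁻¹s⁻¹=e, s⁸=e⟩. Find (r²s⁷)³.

Compute successive powers of (r²s⁷), reducing at each step:
  (r²s⁷)²: (r²s⁷) · r² = s⁷;   (s⁷) · s⁷ = s⁶
  (r²s⁷)³: (s⁶) · r² = r²s⁶;   (r²s⁶) · s⁷ = r²s⁵

Answer: r²s⁵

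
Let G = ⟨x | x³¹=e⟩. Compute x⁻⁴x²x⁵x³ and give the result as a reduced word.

Multiply left to right, reducing at each step:
  (x²⁷) · x² = x²⁹
  (x²⁹) · x⁵ = x³
  (x³) · x³ = x⁶

Answer: x⁶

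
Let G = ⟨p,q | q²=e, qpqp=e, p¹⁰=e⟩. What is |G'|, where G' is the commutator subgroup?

G' = [G, G] is generated by all commutators. The generator-pair commutators are: [p, q] = p².
The subgroup they normally generate is {e, p², p⁴, p⁶, p⁸}, of order 5.
Check: |G/G'| = 20/5 = 4 is the order of the abelianisation.

Answer: 5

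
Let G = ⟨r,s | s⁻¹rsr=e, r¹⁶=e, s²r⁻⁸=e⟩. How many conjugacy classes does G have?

The conjugacy classes (representative and size) are:
  [e] (size 1), [r] (size 2), [r¹⁴] (size 2), [r³] (size 2), [r¹²] (size 2), [r⁵] (size 2), [r¹⁰] (size 2), [r⁷] (size 2), [r⁸] (size 1), [r⁶s] (size 8), [r³s⁻¹] (size 8).
Class equation: 1 + 2 + 2 + 2 + 2 + 2 + 2 + 2 + 1 + 8 + 8 = 32 = |G|. So G has 11 conjugacy classes.

Answer: 11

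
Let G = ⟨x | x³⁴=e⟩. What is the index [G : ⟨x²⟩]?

First find ord(x²) by computing successive powers:
  (x²)¹ = x², (x²)² = x⁴, (x²)³ = x⁶, (x²)⁴ = x⁸, (x²)⁵ = x¹⁰, (x²)⁶ = x¹², (x²)⁷ = x¹⁴, (x²)⁸ = x¹⁶, (x²)⁹ = x¹⁸, (x²)¹⁰ = x²⁰, (x²)¹¹ = x²², (x²)¹² = x²⁴, (x²)¹³ = x²⁶, (x²)¹⁴ = x²⁸, (x²)¹⁵ = x³⁰, (x²)¹⁶ = x³², (x²)¹⁷ = e.
So |⟨x²⟩| = ord(x²) = 17. With |G| = 34, by Lagrange [G : ⟨x²⟩] = 34/17 = 2.

Answer: 2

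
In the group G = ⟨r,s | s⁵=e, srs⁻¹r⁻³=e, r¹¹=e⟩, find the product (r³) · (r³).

Compute (r³) · (r³) by multiplying left to right and reducing via the relations at each step:
  (r³) · r³ = r⁶

Answer: r⁶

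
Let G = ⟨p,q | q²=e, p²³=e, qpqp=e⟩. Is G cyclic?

Every cyclic group is abelian. But p·q = pq while q·p = p²²q, so p·q ≠ q·p and G is not abelian. Hence G is not cyclic.

Answer: No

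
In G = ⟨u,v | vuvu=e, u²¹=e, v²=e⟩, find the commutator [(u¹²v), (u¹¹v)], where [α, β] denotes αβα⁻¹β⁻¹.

[(u¹²v), (u¹¹v)] = (u¹²v)·(u¹¹v)·(u¹²v)⁻¹·(u¹¹v)⁻¹.
  (u¹²v) · (u¹¹v) = u
  u · (u¹²v) = u¹³v
  (u¹³v) · (u¹¹v) = u²

Answer: u²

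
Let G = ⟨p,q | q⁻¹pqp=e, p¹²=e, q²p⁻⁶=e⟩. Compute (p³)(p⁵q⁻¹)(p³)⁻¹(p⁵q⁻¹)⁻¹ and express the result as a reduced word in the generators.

[(p³), (p⁵q⁻¹)] = (p³)·(p⁵q⁻¹)·(p³)⁻¹·(p⁵q⁻¹)⁻¹.
  (p³) · (p⁵q⁻¹) = p²q
  (p²q) · (p⁹) = p⁵q
  (p⁵q) · (p⁵q) = p⁶

Answer: p⁶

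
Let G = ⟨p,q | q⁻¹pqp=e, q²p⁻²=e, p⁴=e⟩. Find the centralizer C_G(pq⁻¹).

⟨pq⁻¹⟩ ⊆ C_G(pq⁻¹) since powers of pq⁻¹ commute with pq⁻¹; so |C_G(pq⁻¹)| ≥ |⟨pq⁻¹⟩| = 4.
By orbit–stabilizer, |C_G(pq⁻¹)| = |G| / |conj. class of pq⁻¹| = 8 / 2 = 4.
The 4 elements commuting with pq⁻¹ are {e, p², pq, pq⁻¹}.

Answer: {e, p², pq, pq⁻¹}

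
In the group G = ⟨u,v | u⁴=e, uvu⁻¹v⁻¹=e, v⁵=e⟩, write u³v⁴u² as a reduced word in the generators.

Multiply left to right, reducing at each step:
  (u³) · v⁴ = u³v⁴
  (u³v⁴) · u² = uv⁴

Answer: uv⁴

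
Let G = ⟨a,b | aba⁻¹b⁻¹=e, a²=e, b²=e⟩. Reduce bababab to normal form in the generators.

Multiply left to right, reducing at each step:
  b · a = ab
  (ab) · b = a
  a · a = e
  e · b = b
  b · a = ab
  (ab) · b = a

Answer: a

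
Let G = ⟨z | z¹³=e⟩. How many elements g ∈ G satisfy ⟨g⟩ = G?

G is cyclic of order 13. An element generates G iff its order is 13, and a cyclic group of order 13 has exactly φ(13) = 12 such elements.

Answer: 12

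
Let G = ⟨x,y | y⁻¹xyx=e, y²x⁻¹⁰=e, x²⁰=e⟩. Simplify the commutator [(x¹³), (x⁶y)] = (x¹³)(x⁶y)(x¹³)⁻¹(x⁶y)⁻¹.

[(x¹³), (x⁶y)] = (x¹³)·(x⁶y)·(x¹³)⁻¹·(x⁶y)⁻¹.
  (x¹³) · (x⁶y) = x⁹y⁻¹
  (x⁹y⁻¹) · (x⁷) = x²y⁻¹
  (x²y⁻¹) · (x⁶y⁻¹) = x⁶

Answer: x⁶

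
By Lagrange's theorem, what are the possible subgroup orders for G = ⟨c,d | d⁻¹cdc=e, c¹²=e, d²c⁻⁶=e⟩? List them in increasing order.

|G| = 24 = 2³ · 3. By Lagrange's theorem the order of any subgroup divides 24; the divisors of 24 are 1, 2, 3, 4, 6, 8, 12, 24.

Answer: 1, 2, 3, 4, 6, 8, 12, 24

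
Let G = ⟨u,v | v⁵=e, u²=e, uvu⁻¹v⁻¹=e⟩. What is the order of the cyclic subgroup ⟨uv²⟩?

|⟨uv²⟩| equals the order of uv². Compute successive powers until reaching e:
  (uv²)¹ = uv², (uv²)² = v⁴, (uv²)³ = uv, (uv²)⁴ = v³, (uv²)⁵ = u, (uv²)⁶ = v², (uv²)⁷ = uv⁴, (uv²)⁸ = v, (uv²)⁹ = uv³, (uv²)¹⁰ = e.
The smallest positive k with (uv²)ᵏ = e is 10, so |⟨uv²⟩| = 10.

Answer: 10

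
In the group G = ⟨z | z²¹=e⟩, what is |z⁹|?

Compute successive powers until reaching e:
  (z⁹)¹ = z⁹, (z⁹)² = z¹⁸, (z⁹)³ = z⁶, (z⁹)⁴ = z¹⁵, (z⁹)⁵ = z³, (z⁹)⁶ = z¹², (z⁹)⁷ = e.
The smallest positive k with (z⁹)ᵏ = e is 7.

Answer: 7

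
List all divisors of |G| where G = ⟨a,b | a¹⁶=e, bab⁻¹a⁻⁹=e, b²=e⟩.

|G| = 32 = 2⁵. By Lagrange's theorem the order of any subgroup divides 32; the divisors of 32 are 1, 2, 4, 8, 16, 32.

Answer: 1, 2, 4, 8, 16, 32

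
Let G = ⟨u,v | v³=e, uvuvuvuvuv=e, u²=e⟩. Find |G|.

Enumerate words in the generators, reducing via the relations: the distinct elements are
  {e, u, v, uv, vu, v², uvu, uv², vuv, v²u, uvuv, uv²u, vuvu, vuv², v²uv, uvuvu, uvuv², uv²uv, vuv²u, v²uvu, v²uv², uvuv²u, uv²uvu, uv²uv², vuvuv², vuv²uv, v²uvuv, v²uv²u, uvuv²uv, uv²uvuv, uv²uv²u, vuvuv²u, vuv²uvu, vuv²uv², v²uvuv², v²uv²uv, uvuv²uvu, uvuv²uv², uv²uvuv², vuvuv²uv, vuv²uvuv, v²uvuv²u, v²uv²uvu, uvuv²uvuv, uv²uvuv²u, vuvuv²uv², vuv²uvuv², v²uvuv²uv, v²uv²uvuv, uvuv²uvuv², uv²uvuv²uv, vuv²uvuv²u, v²uvuv²uvu, v²uvuv²uv², v²uv²uvuv², uvuv²uvuv²u, uv²uvuv²uvu, uv²uvuv²uv², vuv²uvuv²uv, uvuv²uvuv²uv}.
No further products give new elements, so |G| = 60.

Answer: 60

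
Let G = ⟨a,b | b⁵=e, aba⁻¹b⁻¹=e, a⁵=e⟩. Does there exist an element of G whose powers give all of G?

|G| = 25, but the maximum element order in G is 5 < 25. No single element generates all of G, so G is not cyclic.

Answer: No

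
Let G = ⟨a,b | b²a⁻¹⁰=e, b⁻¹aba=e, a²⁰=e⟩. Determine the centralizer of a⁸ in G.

⟨a⁸⟩ ⊆ C_G(a⁸) since powers of a⁸ commute with a⁸; so |C_G(a⁸)| ≥ |⟨a⁸⟩| = 5.
By orbit–stabilizer, |C_G(a⁸)| = |G| / |conj. class of a⁸| = 40 / 2 = 20.
The 20 elements commuting with a⁸ are {e, a, a², a³, a⁴, a⁵, a⁶, a⁷, a⁸, a⁹, a¹⁰, a¹¹, a¹², a¹³, a¹⁴, a¹⁵, a¹⁶, a¹⁷, a¹⁸, a¹⁹}.

Answer: {e, a, a², a³, a⁴, a⁵, a⁶, a⁷, a⁸, a⁹, a¹⁰, a¹¹, a¹², a¹³, a¹⁴, a¹⁵, a¹⁶, a¹⁷, a¹⁸, a¹⁹}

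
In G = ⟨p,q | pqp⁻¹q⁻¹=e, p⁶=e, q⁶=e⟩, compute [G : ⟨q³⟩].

First find ord(q³) by computing successive powers:
  (q³)¹ = q³, (q³)² = e.
So |⟨q³⟩| = ord(q³) = 2. With |G| = 36, by Lagrange [G : ⟨q³⟩] = 36/2 = 18.

Answer: 18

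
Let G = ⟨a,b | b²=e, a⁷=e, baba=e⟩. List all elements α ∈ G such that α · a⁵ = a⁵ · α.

⟨a⁵⟩ ⊆ C_G(a⁵) since powers of a⁵ commute with a⁵; so |C_G(a⁵)| ≥ |⟨a⁵⟩| = 7.
By orbit–stabilizer, |C_G(a⁵)| = |G| / |conj. class of a⁵| = 14 / 2 = 7.
The 7 elements commuting with a⁵ are {e, a, a², a³, a⁴, a⁵, a⁶}.

Answer: {e, a, a², a³, a⁴, a⁵, a⁶}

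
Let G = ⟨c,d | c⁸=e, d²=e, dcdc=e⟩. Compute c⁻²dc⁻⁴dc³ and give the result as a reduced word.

Multiply left to right, reducing at each step:
  (c⁶) · d = c⁶d
  (c⁶d) · c⁻⁴ = c²d
  (c²d) · d = c²
  (c²) · c³ = c⁵

Answer: c⁵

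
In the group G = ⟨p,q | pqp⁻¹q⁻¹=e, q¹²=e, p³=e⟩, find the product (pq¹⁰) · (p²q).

Compute (pq¹⁰) · (p²q) by multiplying left to right and reducing via the relations at each step:
  (pq¹⁰) · p² = q¹⁰
  (q¹⁰) · q = q¹¹

Answer: q¹¹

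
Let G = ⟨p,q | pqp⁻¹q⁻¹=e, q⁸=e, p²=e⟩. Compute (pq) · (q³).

Compute (pq) · (q³) by multiplying left to right and reducing via the relations at each step:
  (pq) · q³ = pq⁴

Answer: pq⁴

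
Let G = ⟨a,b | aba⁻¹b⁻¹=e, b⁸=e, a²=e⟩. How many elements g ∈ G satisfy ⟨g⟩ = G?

⟨g⟩ = G would require ord(g) = |G| = 16, but the maximum element order in G is 8 < 16. So G is not cyclic and no single element generates it: the count is 0.

Answer: 0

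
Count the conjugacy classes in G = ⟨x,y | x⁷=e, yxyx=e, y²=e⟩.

The conjugacy classes (representative and size) are:
  [e] (size 1), [x⁶] (size 2), [x⁵] (size 2), [x⁴] (size 2), [xy] (size 7).
Class equation: 1 + 2 + 2 + 2 + 7 = 14 = |G|. So G has 5 conjugacy classes.

Answer: 5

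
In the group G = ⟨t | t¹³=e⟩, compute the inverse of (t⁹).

The order of (t⁹) is 13 (smallest k with (t⁹)ᵏ = e), so (t⁹)⁻¹ = (t⁹)¹² = t⁴.
Check: (t⁹) · (t⁴) → (t⁹) · t⁴ = e, giving e as required.

Answer: t⁴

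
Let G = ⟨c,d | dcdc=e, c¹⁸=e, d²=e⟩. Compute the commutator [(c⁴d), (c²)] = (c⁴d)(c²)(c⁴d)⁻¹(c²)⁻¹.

[(c⁴d), (c²)] = (c⁴d)·(c²)·(c⁴d)⁻¹·(c²)⁻¹.
  (c⁴d) · (c²) = c²d
  (c²d) · (c⁴d) = c¹⁶
  (c¹⁶) · (c¹⁶) = c¹⁴

Answer: c¹⁴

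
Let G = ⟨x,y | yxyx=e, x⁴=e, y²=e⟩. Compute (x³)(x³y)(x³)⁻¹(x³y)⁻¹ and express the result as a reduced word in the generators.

[(x³), (x³y)] = (x³)·(x³y)·(x³)⁻¹·(x³y)⁻¹.
  (x³) · (x³y) = x²y
  (x²y) · x = xy
  (xy) · (x³y) = x²

Answer: x²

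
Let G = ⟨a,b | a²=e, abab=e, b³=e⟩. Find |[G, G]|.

G' = [G, G] is generated by all commutators. The generator-pair commutators are: [a, b] = b.
The subgroup they normally generate is {e, b, b²}, of order 3.
Check: |G/G'| = 6/3 = 2 is the order of the abelianisation.

Answer: 3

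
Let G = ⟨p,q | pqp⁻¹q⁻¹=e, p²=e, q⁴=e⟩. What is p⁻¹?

The order of p is 2 (smallest k with pᵏ = e), so p⁻¹ = p¹ = p.
Check: p · p → p · p = e, giving e as required.

Answer: p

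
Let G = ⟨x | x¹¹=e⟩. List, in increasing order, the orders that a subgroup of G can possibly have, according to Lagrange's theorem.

|G| = 11 = 11. By Lagrange's theorem the order of any subgroup divides 11; the divisors of 11 are 1, 11.

Answer: 1, 11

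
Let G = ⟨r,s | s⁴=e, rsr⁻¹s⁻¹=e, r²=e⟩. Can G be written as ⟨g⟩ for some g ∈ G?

|G| = 8, but the maximum element order in G is 4 < 8. No single element generates all of G, so G is not cyclic.

Answer: No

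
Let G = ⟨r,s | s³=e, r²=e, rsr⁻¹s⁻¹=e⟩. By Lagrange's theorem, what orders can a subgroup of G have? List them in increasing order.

|G| = 6 = 2 · 3. By Lagrange's theorem the order of any subgroup divides 6; the divisors of 6 are 1, 2, 3, 6.

Answer: 1, 2, 3, 6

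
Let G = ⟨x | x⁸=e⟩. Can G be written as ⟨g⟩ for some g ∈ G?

|G| = 8. The element x has order 8 (its powers give 8 distinct elements), so ⟨x⟩ = G and G is cyclic.

Answer: Yes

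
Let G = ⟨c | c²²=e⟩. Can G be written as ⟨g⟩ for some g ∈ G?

|G| = 22. The element c has order 22 (its powers give 22 distinct elements), so ⟨c⟩ = G and G is cyclic.

Answer: Yes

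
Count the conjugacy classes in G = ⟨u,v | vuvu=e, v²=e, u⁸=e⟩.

The conjugacy classes (representative and size) are:
  [e] (size 1), [u] (size 2), [u⁶] (size 2), [u³] (size 2), [u⁴] (size 1), [v] (size 4), [u⁵v] (size 4).
Class equation: 1 + 2 + 2 + 2 + 1 + 4 + 4 = 16 = |G|. So G has 7 conjugacy classes.

Answer: 7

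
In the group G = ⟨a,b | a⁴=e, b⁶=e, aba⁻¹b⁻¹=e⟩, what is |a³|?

Compute successive powers until reaching e:
  (a³)¹ = a³, (a³)² = a², (a³)³ = a, (a³)⁴ = e.
The smallest positive k with (a³)ᵏ = e is 4.

Answer: 4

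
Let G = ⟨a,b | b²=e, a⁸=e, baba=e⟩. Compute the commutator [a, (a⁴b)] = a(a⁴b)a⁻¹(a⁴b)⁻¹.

[a, (a⁴b)] = a·(a⁴b)·a⁻¹·(a⁴b)⁻¹.
  a · (a⁴b) = a⁵b
  (a⁵b) · (a⁷) = a⁶b
  (a⁶b) · (a⁴b) = a²

Answer: a²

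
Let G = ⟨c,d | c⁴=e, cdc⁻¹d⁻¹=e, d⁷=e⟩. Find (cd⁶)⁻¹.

The order of (cd⁶) is 28 (smallest k with (cd⁶)ᵏ = e), so (cd⁶)⁻¹ = (cd⁶)²⁷ = c³d.
Check: (cd⁶) · (c³d) → (cd⁶) · c³ = d⁶;   (d⁶) · d = e, giving e as required.

Answer: c³d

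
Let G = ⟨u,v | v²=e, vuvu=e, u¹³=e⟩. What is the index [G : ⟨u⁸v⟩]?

First find ord(u⁸v) by computing successive powers:
  (u⁸v)¹ = u⁸v, (u⁸v)² = e.
So |⟨u⁸v⟩| = ord(u⁸v) = 2. With |G| = 26, by Lagrange [G : ⟨u⁸v⟩] = 26/2 = 13.

Answer: 13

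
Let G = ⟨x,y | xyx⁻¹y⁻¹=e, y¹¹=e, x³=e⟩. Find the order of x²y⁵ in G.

Compute successive powers until reaching e:
  (x²y⁵)¹ = x²y⁵, (x²y⁵)² = xy¹⁰, (x²y⁵)³ = y⁴, (x²y⁵)⁴ = x²y⁹, (x²y⁵)⁵ = xy³, (x²y⁵)⁶ = y⁸, (x²y⁵)⁷ = x²y², (x²y⁵)⁸ = xy⁷, (x²y⁵)⁹ = y, (x²y⁵)¹⁰ = x²y⁶, (x²y⁵)¹¹ = x, (x²y⁵)¹² = y⁵, (x²y⁵)¹³ = x²y¹⁰, (x²y⁵)¹⁴ = xy⁴, (x²y⁵)¹⁵ = y⁹, (x²y⁵)¹⁶ = x²y³, (x²y⁵)¹⁷ = xy⁸, (x²y⁵)¹⁸ = y², (x²y⁵)¹⁹ = x²y⁷, (x²y⁵)²⁰ = xy, (x²y⁵)²¹ = y⁶, (x²y⁵)²² = x², (x²y⁵)²³ = xy⁵, (x²y⁵)²⁴ = y¹⁰, (x²y⁵)²⁵ = x²y⁴, (x²y⁵)²⁶ = xy⁹, (x²y⁵)²⁷ = y³, (x²y⁵)²⁸ = x²y⁸, (x²y⁵)²⁹ = xy², (x²y⁵)³⁰ = y⁷, (x²y⁵)³¹ = x²y, (x²y⁵)³² = xy⁶, (x²y⁵)³³ = e.
The smallest positive k with (x²y⁵)ᵏ = e is 33.

Answer: 33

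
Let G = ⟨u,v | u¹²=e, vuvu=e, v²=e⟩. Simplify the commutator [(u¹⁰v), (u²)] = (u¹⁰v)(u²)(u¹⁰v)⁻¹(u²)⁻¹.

[(u¹⁰v), (u²)] = (u¹⁰v)·(u²)·(u¹⁰v)⁻¹·(u²)⁻¹.
  (u¹⁰v) · (u²) = u⁸v
  (u⁸v) · (u¹⁰v) = u¹⁰
  (u¹⁰) · (u¹⁰) = u⁸

Answer: u⁸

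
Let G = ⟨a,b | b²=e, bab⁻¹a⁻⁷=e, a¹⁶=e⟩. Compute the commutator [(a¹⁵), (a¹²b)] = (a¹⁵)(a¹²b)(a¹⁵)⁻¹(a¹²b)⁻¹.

[(a¹⁵), (a¹²b)] = (a¹⁵)·(a¹²b)·(a¹⁵)⁻¹·(a¹²b)⁻¹.
  (a¹⁵) · (a¹²b) = a¹¹b
  (a¹¹b) · a = a²b
  (a²b) · (a¹²b) = a⁶

Answer: a⁶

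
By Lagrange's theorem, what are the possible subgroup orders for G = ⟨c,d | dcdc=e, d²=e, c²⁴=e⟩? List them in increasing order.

|G| = 48 = 2⁴ · 3. By Lagrange's theorem the order of any subgroup divides 48; the divisors of 48 are 1, 2, 3, 4, 6, 8, 12, 16, 24, 48.

Answer: 1, 2, 3, 4, 6, 8, 12, 16, 24, 48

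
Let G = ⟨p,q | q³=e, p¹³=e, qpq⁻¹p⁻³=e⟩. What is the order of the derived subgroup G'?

G' = [G, G] is generated by all commutators. The generator-pair commutators are: [p, q] = p¹¹.
The subgroup they normally generate is {e, p, p², p³, p⁴, p⁵, p⁶, p⁷, p⁸, p⁹, p¹⁰, p¹¹, p¹²}, of order 13.
Check: |G/G'| = 39/13 = 3 is the order of the abelianisation.

Answer: 13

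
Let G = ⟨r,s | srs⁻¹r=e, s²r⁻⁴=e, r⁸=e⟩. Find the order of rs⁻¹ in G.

Compute successive powers until reaching e:
  (rs⁻¹)¹ = rs⁻¹, (rs⁻¹)² = r⁴, (rs⁻¹)³ = rs, (rs⁻¹)⁴ = e.
The smallest positive k with (rs⁻¹)ᵏ = e is 4.

Answer: 4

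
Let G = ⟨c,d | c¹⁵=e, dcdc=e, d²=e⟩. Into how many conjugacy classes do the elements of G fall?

The conjugacy classes (representative and size) are:
  [e] (size 1), [c¹⁴] (size 2), [c²] (size 2), [c³] (size 2), [c⁴] (size 2), [c¹⁰] (size 2), [c⁹] (size 2), [c⁷] (size 2), [c¹³d] (size 15).
Class equation: 1 + 2 + 2 + 2 + 2 + 2 + 2 + 2 + 15 = 30 = |G|. So G has 9 conjugacy classes.

Answer: 9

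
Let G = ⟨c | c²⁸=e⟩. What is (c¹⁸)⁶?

Compute successive powers of (c¹⁸), reducing at each step:
  (c¹⁸)²: (c¹⁸) · c¹⁸ = c⁸
  (c¹⁸)³: (c⁸) · c¹⁸ = c²⁶
  (c¹⁸)⁴: (c²⁶) · c¹⁸ = c¹⁶
  (c¹⁸)⁵: (c¹⁶) · c¹⁸ = c⁶
  (c¹⁸)⁶: (c⁶) · c¹⁸ = c²⁴

Answer: c²⁴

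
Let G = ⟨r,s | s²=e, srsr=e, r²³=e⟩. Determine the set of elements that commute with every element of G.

An element z ∈ Z(G) iff z commutes with every generator.
For example e is central: e·r = r = r·e; e·s = s = s·e.
Whereas r ∉ Z(G) since r·s = rs ≠ r²²s = s·r.
Checking each of the 46 elements this way gives Z(G) = {e}, of order 1.

Answer: {e}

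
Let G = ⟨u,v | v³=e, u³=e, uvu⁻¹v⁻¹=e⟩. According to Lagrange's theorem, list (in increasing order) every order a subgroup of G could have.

|G| = 9 = 3². By Lagrange's theorem the order of any subgroup divides 9; the divisors of 9 are 1, 3, 9.

Answer: 1, 3, 9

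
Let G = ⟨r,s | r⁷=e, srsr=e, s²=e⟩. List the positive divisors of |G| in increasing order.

|G| = 14 = 2 · 7. By Lagrange's theorem the order of any subgroup divides 14; the divisors of 14 are 1, 2, 7, 14.

Answer: 1, 2, 7, 14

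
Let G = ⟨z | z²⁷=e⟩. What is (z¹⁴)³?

Compute successive powers of (z¹⁴), reducing at each step:
  (z¹⁴)²: (z¹⁴) · z¹⁴ = z
  (z¹⁴)³: z · z¹⁴ = z¹⁵

Answer: z¹⁵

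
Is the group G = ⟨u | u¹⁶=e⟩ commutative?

G has a single generator, so G is cyclic and hence abelian.

Answer: Yes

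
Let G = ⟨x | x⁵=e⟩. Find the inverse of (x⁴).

The order of (x⁴) is 5 (smallest k with (x⁴)ᵏ = e), so (x⁴)⁻¹ = (x⁴)⁴ = x.
Check: (x⁴) · x → (x⁴) · x = e, giving e as required.

Answer: x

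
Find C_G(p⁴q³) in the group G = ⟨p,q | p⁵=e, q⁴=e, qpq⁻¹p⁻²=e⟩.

⟨p⁴q³⟩ ⊆ C_G(p⁴q³) since powers of p⁴q³ commute with p⁴q³; so |C_G(p⁴q³)| ≥ |⟨p⁴q³⟩| = 4.
By orbit–stabilizer, |C_G(p⁴q³)| = |G| / |conj. class of p⁴q³| = 20 / 5 = 4.
The 4 elements commuting with p⁴q³ are {e, p²q, pq², p⁴q³}.

Answer: {e, p²q, pq², p⁴q³}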